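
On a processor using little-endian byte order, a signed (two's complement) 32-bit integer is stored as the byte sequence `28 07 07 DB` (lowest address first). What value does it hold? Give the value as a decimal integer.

Little-endian stores the least-significant byte at the lowest address.
Reassemble most-significant byte first: DB 07 07 28 → 0xDB070728.
Top bit is set, so as a signed 32-bit value this is 0xDB070728 − 2^32 = -620296408.

-620296408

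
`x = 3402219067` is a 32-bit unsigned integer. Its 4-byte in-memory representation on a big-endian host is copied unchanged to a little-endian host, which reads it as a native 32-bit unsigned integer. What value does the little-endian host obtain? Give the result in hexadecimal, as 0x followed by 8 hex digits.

3402219067 in 32-bit hexadecimal is 0xCAC9BE3B.
Stored big-endian, the bytes at ascending addresses are CA C9 BE 3B.
Read back as little-endian, the first byte is least significant, giving 0x3BBEC9CA.

0x3BBEC9CA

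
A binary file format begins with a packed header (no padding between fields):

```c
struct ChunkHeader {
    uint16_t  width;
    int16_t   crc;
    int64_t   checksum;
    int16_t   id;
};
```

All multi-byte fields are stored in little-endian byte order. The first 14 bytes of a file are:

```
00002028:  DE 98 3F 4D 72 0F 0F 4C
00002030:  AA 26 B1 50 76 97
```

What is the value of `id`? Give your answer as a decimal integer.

-26762

`id` follows `width` (2 B), `crc` (2 B), `checksum` (8 B), so it starts at offset 2 + 2 + 8 = 12 and occupies 2 bytes.
Bytes at offsets 12..13: 76 97.
In little-endian order the low byte comes first in memory.
Reassemble most-significant byte first: 97 76 → 0x9776.
Top bit is set, so as a signed 16-bit value this is 0x9776 − 2^16 = -26762.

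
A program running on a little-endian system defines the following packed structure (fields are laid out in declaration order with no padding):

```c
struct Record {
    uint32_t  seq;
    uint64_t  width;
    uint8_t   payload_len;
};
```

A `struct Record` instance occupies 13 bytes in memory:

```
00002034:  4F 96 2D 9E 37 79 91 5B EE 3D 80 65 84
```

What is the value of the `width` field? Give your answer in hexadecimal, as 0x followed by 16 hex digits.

0x65803DEE5B917937

`width` follows `seq` (4 bytes), so it starts at byte offset 4 and occupies 8 bytes.
Bytes at offsets 4..11: 37 79 91 5B EE 3D 80 65.
Little-endian: lowest address holds the least-significant byte.
Reassemble most-significant byte first: 65 80 3D EE 5B 91 79 37 → 0x65803DEE5B917937.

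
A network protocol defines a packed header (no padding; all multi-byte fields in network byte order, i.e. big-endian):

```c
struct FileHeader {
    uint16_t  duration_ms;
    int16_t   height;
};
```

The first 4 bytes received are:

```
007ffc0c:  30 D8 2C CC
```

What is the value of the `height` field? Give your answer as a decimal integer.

11468

`height` follows `duration_ms` (2 bytes), so it starts at byte offset 2 and occupies 2 bytes.
Bytes at offsets 2..3: 2C CC.
In big-endian order the high byte comes first in memory.
The bytes are already most-significant first: 0x2CCC.
0x2CCC = 11468.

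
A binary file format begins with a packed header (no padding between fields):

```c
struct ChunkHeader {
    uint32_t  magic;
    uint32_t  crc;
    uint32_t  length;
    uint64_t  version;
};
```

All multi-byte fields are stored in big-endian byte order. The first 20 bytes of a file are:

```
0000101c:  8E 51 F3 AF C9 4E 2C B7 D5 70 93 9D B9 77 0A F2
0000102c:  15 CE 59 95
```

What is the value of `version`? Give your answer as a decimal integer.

13364162454109444501

`version` follows `magic` (4 B), `crc` (4 B), `length` (4 B), so it starts at offset 4 + 4 + 4 = 12 and occupies 8 bytes.
Bytes at offsets 12..19: B9 77 0A F2 15 CE 59 95.
In big-endian order the high byte comes first in memory.
The bytes are already most-significant first: 0xB9770AF215CE5995.
0xB9770AF215CE5995 = 13364162454109444501.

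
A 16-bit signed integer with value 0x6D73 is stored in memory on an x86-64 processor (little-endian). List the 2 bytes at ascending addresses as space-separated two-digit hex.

Split into bytes (most-significant first): 6D 73.
Little-endian stores the least-significant byte at the lowest address.
So at ascending addresses the bytes are 73 6D.

73 6D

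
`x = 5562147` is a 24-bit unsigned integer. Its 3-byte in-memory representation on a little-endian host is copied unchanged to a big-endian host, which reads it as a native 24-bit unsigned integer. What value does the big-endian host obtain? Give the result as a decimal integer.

2350932

5562147 in 24-bit hexadecimal is 0x54DF23.
Stored little-endian, the bytes at ascending addresses are 23 DF 54.
Read back as big-endian, the last byte is least significant, giving 0x23DF54.
0x23DF54 = 2350932.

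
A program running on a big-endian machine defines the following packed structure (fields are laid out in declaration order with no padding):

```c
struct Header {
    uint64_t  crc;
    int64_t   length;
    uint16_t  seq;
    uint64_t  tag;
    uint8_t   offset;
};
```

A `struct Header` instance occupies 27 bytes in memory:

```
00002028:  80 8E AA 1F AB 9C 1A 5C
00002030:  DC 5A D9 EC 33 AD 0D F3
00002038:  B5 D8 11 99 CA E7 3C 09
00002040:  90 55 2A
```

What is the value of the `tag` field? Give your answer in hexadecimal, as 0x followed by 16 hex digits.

`tag` follows `crc` (8 B), `length` (8 B), `seq` (2 B), so it starts at offset 8 + 8 + 2 = 18 and occupies 8 bytes.
Bytes at offsets 18..25: 11 99 CA E7 3C 09 90 55.
Big-endian: lowest address holds the most-significant byte.
The bytes are already most-significant first: 0x1199CAE73C099055.

0x1199CAE73C099055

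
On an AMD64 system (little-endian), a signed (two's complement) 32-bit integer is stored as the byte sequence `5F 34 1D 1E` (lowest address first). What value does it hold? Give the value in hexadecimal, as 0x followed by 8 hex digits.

0x1E1D345F

Little-endian stores the least-significant byte at the lowest address.
Reassemble most-significant byte first: 1E 1D 34 5F → 0x1E1D345F.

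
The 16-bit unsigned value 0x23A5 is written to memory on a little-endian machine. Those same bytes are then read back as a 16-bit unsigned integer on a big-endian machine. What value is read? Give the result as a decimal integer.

Stored little-endian, the bytes at ascending addresses are A5 23.
Read back as big-endian, the last byte is least significant, giving 0xA523.
0xA523 = 42275.

42275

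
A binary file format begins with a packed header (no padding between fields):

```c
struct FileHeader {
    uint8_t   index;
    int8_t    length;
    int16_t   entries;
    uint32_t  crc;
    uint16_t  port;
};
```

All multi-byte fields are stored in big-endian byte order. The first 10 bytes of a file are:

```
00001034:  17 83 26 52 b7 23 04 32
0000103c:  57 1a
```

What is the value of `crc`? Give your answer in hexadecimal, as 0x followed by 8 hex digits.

`crc` follows `index` (1 B), `length` (1 B), `entries` (2 B), so it starts at offset 1 + 1 + 2 = 4 and occupies 4 bytes.
Bytes at offsets 4..7: B7 23 04 32.
In big-endian order the high byte comes first in memory.
The bytes are already most-significant first: 0xB7230432.

0xB7230432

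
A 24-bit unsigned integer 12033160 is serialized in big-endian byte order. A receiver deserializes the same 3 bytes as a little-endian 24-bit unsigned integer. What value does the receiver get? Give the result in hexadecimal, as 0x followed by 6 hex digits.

0x889CB7

12033160 in 24-bit hexadecimal is 0xB79C88.
Stored big-endian, the bytes at ascending addresses are B7 9C 88.
Read back as little-endian, the first byte is least significant, giving 0x889CB7.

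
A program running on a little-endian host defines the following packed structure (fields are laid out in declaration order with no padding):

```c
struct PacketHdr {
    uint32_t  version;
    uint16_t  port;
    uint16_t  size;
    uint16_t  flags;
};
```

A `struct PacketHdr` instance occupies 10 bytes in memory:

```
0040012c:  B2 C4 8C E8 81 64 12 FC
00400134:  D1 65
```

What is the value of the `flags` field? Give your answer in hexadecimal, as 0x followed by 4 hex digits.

0x65D1

`flags` follows `version` (4 B), `port` (2 B), `size` (2 B), so it starts at offset 4 + 2 + 2 = 8 and occupies 2 bytes.
Bytes at offsets 8..9: D1 65.
Little-endian stores the least-significant byte at the lowest address.
Reassemble most-significant byte first: 65 D1 → 0x65D1.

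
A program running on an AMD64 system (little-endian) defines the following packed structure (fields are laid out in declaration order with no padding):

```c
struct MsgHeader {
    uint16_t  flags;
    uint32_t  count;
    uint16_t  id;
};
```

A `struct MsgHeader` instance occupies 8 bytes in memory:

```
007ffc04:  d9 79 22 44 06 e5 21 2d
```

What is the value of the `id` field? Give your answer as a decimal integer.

`id` follows `flags` (2 B), `count` (4 B), so it starts at offset 2 + 4 = 6 and occupies 2 bytes.
Bytes at offsets 6..7: 21 2D.
Little-endian stores the least-significant byte at the lowest address.
Reassemble most-significant byte first: 2D 21 → 0x2D21.
0x2D21 = 11553.

11553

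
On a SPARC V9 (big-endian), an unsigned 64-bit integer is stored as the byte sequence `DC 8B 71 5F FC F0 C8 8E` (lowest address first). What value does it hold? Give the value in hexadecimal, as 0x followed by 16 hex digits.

0xDC8B715FFCF0C88E

Big-endian: lowest address holds the most-significant byte.
The bytes are already most-significant first: 0xDC8B715FFCF0C88E.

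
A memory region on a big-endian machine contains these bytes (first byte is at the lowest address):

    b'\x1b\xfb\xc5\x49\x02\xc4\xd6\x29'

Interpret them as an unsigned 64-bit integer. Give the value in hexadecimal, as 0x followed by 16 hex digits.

0x1BFBC54902C4D629

Big-endian: lowest address holds the most-significant byte.
The bytes are already most-significant first: 0x1BFBC54902C4D629.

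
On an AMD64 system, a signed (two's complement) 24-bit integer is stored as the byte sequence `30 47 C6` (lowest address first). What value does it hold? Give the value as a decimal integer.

-3782864

In little-endian order the low byte comes first in memory.
Reassemble most-significant byte first: C6 47 30 → 0xC64730.
Top bit is set, so as a signed 24-bit value this is 0xC64730 − 2^24 = -3782864.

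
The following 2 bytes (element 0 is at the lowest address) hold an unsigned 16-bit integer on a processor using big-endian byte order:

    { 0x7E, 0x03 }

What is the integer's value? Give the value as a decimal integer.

In big-endian order the high byte comes first in memory.
The bytes are already most-significant first: 0x7E03.
0x7E03 = 32259.

32259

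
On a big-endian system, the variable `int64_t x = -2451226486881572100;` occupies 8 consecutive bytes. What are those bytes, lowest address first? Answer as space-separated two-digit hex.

Two's complement of -2451226486881572100 in 64 bits: 2451226486881572100 = 0x22048180AE9AD504; invert → 0xDDFB7E7F51652AFB; add 1 → 0xDDFB7E7F51652AFC.
Split into bytes (most-significant first): DD FB 7E 7F 51 65 2A FC.
In big-endian order the high byte comes first in memory.
So the memory order matches the most-significant-first order: DD FB 7E 7F 51 65 2A FC.

DD FB 7E 7F 51 65 2A FC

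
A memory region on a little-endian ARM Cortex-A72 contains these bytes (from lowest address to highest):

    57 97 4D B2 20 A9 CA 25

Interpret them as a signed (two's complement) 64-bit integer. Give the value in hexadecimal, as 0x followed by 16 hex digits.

In little-endian order the low byte comes first in memory.
Reassemble most-significant byte first: 25 CA A9 20 B2 4D 97 57 → 0x25CAA920B24D9757.

0x25CAA920B24D9757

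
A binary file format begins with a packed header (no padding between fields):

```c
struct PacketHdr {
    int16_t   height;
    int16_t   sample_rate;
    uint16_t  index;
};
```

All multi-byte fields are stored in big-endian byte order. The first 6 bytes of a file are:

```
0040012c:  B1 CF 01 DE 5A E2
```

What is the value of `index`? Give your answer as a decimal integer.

`index` follows `height` (2 B), `sample_rate` (2 B), so it starts at offset 2 + 2 = 4 and occupies 2 bytes.
Bytes at offsets 4..5: 5A E2.
Big-endian stores the most-significant byte at the lowest address.
The bytes are already most-significant first: 0x5AE2.
0x5AE2 = 23266.

23266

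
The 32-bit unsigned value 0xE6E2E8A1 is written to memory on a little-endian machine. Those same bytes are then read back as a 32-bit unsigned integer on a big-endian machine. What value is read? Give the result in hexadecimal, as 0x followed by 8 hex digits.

Stored little-endian, the bytes at ascending addresses are A1 E8 E2 E6.
Read back as big-endian, the last byte is least significant, giving 0xA1E8E2E6.

0xA1E8E2E6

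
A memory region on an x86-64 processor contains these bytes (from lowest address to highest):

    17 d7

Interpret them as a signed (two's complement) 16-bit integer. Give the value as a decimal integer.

In little-endian order the low byte comes first in memory.
Reassemble most-significant byte first: D7 17 → 0xD717.
Top bit is set, so as a signed 16-bit value this is 0xD717 − 2^16 = -10473.

-10473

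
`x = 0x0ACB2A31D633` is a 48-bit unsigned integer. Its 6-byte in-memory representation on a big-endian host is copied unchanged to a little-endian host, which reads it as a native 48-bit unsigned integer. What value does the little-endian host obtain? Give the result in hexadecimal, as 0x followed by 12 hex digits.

0x33D6312ACB0A

Stored big-endian, the bytes at ascending addresses are 0A CB 2A 31 D6 33.
Read back as little-endian, the first byte is least significant, giving 0x33D6312ACB0A.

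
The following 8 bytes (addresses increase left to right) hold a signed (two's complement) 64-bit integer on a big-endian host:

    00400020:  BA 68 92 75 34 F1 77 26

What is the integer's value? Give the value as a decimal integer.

-5014597152979978458

Big-endian: lowest address holds the most-significant byte.
The bytes are already most-significant first: 0xBA68927534F17726.
Top bit is set, so as a signed 64-bit value this is 0xBA68927534F17726 − 2^64 = -5014597152979978458.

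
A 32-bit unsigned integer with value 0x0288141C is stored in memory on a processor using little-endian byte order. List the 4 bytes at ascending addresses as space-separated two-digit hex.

1C 14 88 02

Split into bytes (most-significant first): 02 88 14 1C.
Little-endian: lowest address holds the least-significant byte.
So at ascending addresses the bytes are 1C 14 88 02.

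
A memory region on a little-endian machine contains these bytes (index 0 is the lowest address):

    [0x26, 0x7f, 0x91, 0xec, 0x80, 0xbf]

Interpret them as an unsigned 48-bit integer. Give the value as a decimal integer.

210560445677350

Little-endian: lowest address holds the least-significant byte.
Reassemble most-significant byte first: BF 80 EC 91 7F 26 → 0xBF80EC917F26.
0xBF80EC917F26 = 210560445677350.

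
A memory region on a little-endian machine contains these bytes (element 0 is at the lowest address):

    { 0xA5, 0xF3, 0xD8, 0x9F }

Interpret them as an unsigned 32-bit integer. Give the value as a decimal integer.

2681795493

Little-endian stores the least-significant byte at the lowest address.
Reassemble most-significant byte first: 9F D8 F3 A5 → 0x9FD8F3A5.
0x9FD8F3A5 = 2681795493.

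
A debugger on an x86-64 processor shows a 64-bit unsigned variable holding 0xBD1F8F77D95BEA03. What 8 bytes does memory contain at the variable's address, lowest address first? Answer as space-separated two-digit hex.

Split into bytes (most-significant first): BD 1F 8F 77 D9 5B EA 03.
In little-endian order the low byte comes first in memory.
So at ascending addresses the bytes are 03 EA 5B D9 77 8F 1F BD.

03 EA 5B D9 77 8F 1F BD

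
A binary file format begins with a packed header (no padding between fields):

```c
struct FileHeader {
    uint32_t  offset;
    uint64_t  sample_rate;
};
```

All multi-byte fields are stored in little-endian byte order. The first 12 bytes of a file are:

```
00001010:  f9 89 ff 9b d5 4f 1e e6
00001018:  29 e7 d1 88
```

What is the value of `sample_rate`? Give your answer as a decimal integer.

`sample_rate` follows `offset` (4 bytes), so it starts at byte offset 4 and occupies 8 bytes.
Bytes at offsets 4..11: D5 4F 1E E6 29 E7 D1 88.
Little-endian stores the least-significant byte at the lowest address.
Reassemble most-significant byte first: 88 D1 E7 29 E6 1E 4F D5 → 0x88D1E729E61E4FD5.
0x88D1E729E61E4FD5 = 9858915226431147989.

9858915226431147989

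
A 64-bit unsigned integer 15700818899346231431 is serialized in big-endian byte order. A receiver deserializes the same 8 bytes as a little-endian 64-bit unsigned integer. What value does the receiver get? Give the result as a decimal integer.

9768383709769360601

15700818899346231431 in 64-bit hexadecimal is 0xD9E4839A3A459087.
Stored big-endian, the bytes at ascending addresses are D9 E4 83 9A 3A 45 90 87.
Read back as little-endian, the first byte is least significant, giving 0x8790453A9A83E4D9.
0x8790453A9A83E4D9 = 9768383709769360601.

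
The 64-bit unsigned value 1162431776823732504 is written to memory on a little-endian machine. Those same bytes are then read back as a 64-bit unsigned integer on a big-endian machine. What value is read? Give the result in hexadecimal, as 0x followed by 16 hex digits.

1162431776823732504 in 64-bit hexadecimal is 0x1021C98ACD346918.
Stored little-endian, the bytes at ascending addresses are 18 69 34 CD 8A C9 21 10.
Read back as big-endian, the last byte is least significant, giving 0x186934CD8AC92110.

0x186934CD8AC92110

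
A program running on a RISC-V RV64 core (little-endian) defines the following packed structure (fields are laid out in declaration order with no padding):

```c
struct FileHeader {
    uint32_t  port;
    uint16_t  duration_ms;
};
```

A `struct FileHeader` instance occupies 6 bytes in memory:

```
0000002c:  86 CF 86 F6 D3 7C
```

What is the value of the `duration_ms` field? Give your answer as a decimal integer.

31955

`duration_ms` follows `port` (4 bytes), so it starts at byte offset 4 and occupies 2 bytes.
Bytes at offsets 4..5: D3 7C.
Little-endian: lowest address holds the least-significant byte.
Reassemble most-significant byte first: 7C D3 → 0x7CD3.
0x7CD3 = 31955.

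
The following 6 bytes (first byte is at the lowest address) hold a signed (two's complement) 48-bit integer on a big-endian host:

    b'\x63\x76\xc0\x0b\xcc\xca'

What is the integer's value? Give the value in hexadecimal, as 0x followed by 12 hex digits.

0x6376C00BCCCA

In big-endian order the high byte comes first in memory.
The bytes are already most-significant first: 0x6376C00BCCCA.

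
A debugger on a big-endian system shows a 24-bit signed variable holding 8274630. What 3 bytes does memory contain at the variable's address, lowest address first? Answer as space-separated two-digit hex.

8274630 in hexadecimal, padded to 24 bits, is 0x7E42C6.
Split into bytes (most-significant first): 7E 42 C6.
In big-endian order the high byte comes first in memory.
So the memory order matches the most-significant-first order: 7E 42 C6.

7E 42 C6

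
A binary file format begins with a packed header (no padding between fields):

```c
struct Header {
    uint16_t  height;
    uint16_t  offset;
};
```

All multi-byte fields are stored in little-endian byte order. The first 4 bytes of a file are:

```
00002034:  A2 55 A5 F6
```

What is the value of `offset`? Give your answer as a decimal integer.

`offset` follows `height` (2 bytes), so it starts at byte offset 2 and occupies 2 bytes.
Bytes at offsets 2..3: A5 F6.
In little-endian order the low byte comes first in memory.
Reassemble most-significant byte first: F6 A5 → 0xF6A5.
0xF6A5 = 63141.

63141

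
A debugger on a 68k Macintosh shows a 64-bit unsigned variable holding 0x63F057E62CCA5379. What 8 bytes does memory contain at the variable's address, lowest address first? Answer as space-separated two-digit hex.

Split into bytes (most-significant first): 63 F0 57 E6 2C CA 53 79.
Big-endian: lowest address holds the most-significant byte.
So the memory order matches the most-significant-first order: 63 F0 57 E6 2C CA 53 79.

63 F0 57 E6 2C CA 53 79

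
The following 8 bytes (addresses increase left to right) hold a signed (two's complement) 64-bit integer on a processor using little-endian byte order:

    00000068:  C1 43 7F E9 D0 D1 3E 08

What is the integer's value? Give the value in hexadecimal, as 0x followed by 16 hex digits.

Little-endian stores the least-significant byte at the lowest address.
Reassemble most-significant byte first: 08 3E D1 D0 E9 7F 43 C1 → 0x083ED1D0E97F43C1.

0x083ED1D0E97F43C1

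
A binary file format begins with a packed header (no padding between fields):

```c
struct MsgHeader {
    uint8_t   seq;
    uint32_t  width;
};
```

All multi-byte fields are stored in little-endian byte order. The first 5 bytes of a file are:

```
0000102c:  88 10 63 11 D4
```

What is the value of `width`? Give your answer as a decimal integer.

`width` follows `seq` (1 byte), so it starts at byte offset 1 and occupies 4 bytes.
Bytes at offsets 1..4: 10 63 11 D4.
Little-endian: lowest address holds the least-significant byte.
Reassemble most-significant byte first: D4 11 63 10 → 0xD4116310.
0xD4116310 = 3557909264.

3557909264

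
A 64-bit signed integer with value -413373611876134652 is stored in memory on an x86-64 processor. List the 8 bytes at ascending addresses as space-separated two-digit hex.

04 51 9A E0 E3 66 43 FA

Two's complement of -413373611876134652 in 64 bits: 413373611876134652 = 0x05BC991C1F65AEFC; invert → 0xFA4366E3E09A5103; add 1 → 0xFA4366E3E09A5104.
Split into bytes (most-significant first): FA 43 66 E3 E0 9A 51 04.
Little-endian stores the least-significant byte at the lowest address.
So at ascending addresses the bytes are 04 51 9A E0 E3 66 43 FA.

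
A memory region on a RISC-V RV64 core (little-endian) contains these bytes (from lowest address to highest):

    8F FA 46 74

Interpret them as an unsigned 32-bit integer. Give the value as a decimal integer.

Little-endian: lowest address holds the least-significant byte.
Reassemble most-significant byte first: 74 46 FA 8F → 0x7446FA8F.
0x7446FA8F = 1950808719.

1950808719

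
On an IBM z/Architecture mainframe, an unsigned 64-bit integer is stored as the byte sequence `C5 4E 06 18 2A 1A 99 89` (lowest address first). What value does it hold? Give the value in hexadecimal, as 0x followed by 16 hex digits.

0xC54E06182A1A9989

Big-endian stores the most-significant byte at the lowest address.
The bytes are already most-significant first: 0xC54E06182A1A9989.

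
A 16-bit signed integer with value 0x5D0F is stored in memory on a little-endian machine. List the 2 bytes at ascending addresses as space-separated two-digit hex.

0F 5D

Split into bytes (most-significant first): 5D 0F.
Little-endian: lowest address holds the least-significant byte.
So at ascending addresses the bytes are 0F 5D.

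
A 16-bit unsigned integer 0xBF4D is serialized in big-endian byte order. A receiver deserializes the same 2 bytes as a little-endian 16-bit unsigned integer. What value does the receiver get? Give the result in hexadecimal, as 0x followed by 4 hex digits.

Stored big-endian, the bytes at ascending addresses are BF 4D.
Read back as little-endian, the first byte is least significant, giving 0x4DBF.

0x4DBF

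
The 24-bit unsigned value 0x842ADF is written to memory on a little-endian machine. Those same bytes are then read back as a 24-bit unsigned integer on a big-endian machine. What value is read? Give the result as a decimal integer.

14625412

Stored little-endian, the bytes at ascending addresses are DF 2A 84.
Read back as big-endian, the last byte is least significant, giving 0xDF2A84.
0xDF2A84 = 14625412.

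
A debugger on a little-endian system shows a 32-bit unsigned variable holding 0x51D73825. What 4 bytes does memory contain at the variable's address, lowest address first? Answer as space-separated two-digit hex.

Split into bytes (most-significant first): 51 D7 38 25.
Little-endian: lowest address holds the least-significant byte.
So at ascending addresses the bytes are 25 38 D7 51.

25 38 D7 51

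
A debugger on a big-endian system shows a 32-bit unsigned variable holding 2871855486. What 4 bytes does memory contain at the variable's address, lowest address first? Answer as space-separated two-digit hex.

AB 2D 09 7E

2871855486 in hexadecimal, padded to 32 bits, is 0xAB2D097E.
Split into bytes (most-significant first): AB 2D 09 7E.
Big-endian stores the most-significant byte at the lowest address.
So the memory order matches the most-significant-first order: AB 2D 09 7E.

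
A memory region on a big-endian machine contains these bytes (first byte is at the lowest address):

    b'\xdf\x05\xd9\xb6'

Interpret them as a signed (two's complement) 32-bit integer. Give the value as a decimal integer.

-553264714

Big-endian: lowest address holds the most-significant byte.
The bytes are already most-significant first: 0xDF05D9B6.
Top bit is set, so as a signed 32-bit value this is 0xDF05D9B6 − 2^32 = -553264714.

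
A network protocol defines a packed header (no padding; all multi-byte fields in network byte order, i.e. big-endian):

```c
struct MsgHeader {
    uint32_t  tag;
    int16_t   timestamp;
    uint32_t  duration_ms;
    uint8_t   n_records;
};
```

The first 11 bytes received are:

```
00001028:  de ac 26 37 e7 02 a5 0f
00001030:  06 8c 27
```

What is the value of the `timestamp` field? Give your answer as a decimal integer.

`timestamp` follows `tag` (4 bytes), so it starts at byte offset 4 and occupies 2 bytes.
Bytes at offsets 4..5: E7 02.
Big-endian stores the most-significant byte at the lowest address.
The bytes are already most-significant first: 0xE702.
Top bit is set, so as a signed 16-bit value this is 0xE702 − 2^16 = -6398.

-6398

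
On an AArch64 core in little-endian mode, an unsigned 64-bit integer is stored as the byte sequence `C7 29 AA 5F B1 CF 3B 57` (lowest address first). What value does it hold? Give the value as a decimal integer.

Little-endian: lowest address holds the least-significant byte.
Reassemble most-significant byte first: 57 3B CF B1 5F AA 29 C7 → 0x573BCFB15FAA29C7.
0x573BCFB15FAA29C7 = 6285846065646807495.

6285846065646807495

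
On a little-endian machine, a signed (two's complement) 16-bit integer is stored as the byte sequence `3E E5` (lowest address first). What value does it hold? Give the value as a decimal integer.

-6850

Little-endian: lowest address holds the least-significant byte.
Reassemble most-significant byte first: E5 3E → 0xE53E.
Top bit is set, so as a signed 16-bit value this is 0xE53E − 2^16 = -6850.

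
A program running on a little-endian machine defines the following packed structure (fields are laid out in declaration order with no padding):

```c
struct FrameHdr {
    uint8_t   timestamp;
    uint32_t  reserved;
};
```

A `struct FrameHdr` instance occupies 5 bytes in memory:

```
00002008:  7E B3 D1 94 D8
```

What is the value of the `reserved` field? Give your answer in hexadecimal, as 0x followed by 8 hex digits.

0xD894D1B3

`reserved` follows `timestamp` (1 byte), so it starts at byte offset 1 and occupies 4 bytes.
Bytes at offsets 1..4: B3 D1 94 D8.
In little-endian order the low byte comes first in memory.
Reassemble most-significant byte first: D8 94 D1 B3 → 0xD894D1B3.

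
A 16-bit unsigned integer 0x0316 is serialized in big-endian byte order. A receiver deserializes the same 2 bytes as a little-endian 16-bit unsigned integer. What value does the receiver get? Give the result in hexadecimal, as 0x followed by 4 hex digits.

Stored big-endian, the bytes at ascending addresses are 03 16.
Read back as little-endian, the first byte is least significant, giving 0x1603.

0x1603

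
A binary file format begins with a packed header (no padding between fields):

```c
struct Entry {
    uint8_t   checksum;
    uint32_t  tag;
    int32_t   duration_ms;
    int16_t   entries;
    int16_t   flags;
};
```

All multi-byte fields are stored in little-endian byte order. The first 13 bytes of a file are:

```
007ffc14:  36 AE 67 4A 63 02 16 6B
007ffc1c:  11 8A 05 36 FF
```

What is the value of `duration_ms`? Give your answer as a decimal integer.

292230658

`duration_ms` follows `checksum` (1 B), `tag` (4 B), so it starts at offset 1 + 4 = 5 and occupies 4 bytes.
Bytes at offsets 5..8: 02 16 6B 11.
Little-endian stores the least-significant byte at the lowest address.
Reassemble most-significant byte first: 11 6B 16 02 → 0x116B1602.
0x116B1602 = 292230658.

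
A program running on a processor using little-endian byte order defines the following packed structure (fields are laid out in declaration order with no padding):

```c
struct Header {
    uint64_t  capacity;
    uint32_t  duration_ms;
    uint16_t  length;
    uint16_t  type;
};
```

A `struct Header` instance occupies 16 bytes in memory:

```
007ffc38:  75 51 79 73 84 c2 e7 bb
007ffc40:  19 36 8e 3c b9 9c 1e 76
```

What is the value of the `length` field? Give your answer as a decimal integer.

40121

`length` follows `capacity` (8 B), `duration_ms` (4 B), so it starts at offset 8 + 4 = 12 and occupies 2 bytes.
Bytes at offsets 12..13: B9 9C.
In little-endian order the low byte comes first in memory.
Reassemble most-significant byte first: 9C B9 → 0x9CB9.
0x9CB9 = 40121.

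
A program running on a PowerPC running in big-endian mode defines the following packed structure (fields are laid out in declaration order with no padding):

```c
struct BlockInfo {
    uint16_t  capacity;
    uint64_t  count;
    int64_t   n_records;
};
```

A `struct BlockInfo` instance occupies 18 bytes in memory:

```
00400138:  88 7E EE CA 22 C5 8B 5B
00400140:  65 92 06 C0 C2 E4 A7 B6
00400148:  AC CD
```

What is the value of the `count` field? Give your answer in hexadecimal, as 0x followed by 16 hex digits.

`count` follows `capacity` (2 bytes), so it starts at byte offset 2 and occupies 8 bytes.
Bytes at offsets 2..9: EE CA 22 C5 8B 5B 65 92.
Big-endian stores the most-significant byte at the lowest address.
The bytes are already most-significant first: 0xEECA22C58B5B6592.

0xEECA22C58B5B6592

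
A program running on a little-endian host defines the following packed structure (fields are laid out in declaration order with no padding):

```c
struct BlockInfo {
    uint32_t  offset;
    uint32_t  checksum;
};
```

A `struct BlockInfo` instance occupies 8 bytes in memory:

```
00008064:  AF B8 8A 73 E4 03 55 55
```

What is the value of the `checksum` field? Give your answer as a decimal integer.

1431634916

`checksum` follows `offset` (4 bytes), so it starts at byte offset 4 and occupies 4 bytes.
Bytes at offsets 4..7: E4 03 55 55.
Little-endian: lowest address holds the least-significant byte.
Reassemble most-significant byte first: 55 55 03 E4 → 0x555503E4.
0x555503E4 = 1431634916.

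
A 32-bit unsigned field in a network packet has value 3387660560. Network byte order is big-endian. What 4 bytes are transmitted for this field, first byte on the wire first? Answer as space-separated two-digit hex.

3387660560 in hexadecimal, padded to 32 bits, is 0xC9EB9910.
Split into bytes (most-significant first): C9 EB 99 10.
In big-endian order the high byte comes first in memory.
So the memory order matches the most-significant-first order: C9 EB 99 10.

C9 EB 99 10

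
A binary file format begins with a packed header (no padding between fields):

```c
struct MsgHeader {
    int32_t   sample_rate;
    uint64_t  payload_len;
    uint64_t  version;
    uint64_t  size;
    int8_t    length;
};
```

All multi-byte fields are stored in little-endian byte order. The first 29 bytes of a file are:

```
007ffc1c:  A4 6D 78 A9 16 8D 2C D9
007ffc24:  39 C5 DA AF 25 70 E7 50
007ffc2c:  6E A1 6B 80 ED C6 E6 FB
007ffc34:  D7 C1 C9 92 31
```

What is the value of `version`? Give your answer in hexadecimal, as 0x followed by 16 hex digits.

0x806BA16E50E77025

`version` follows `sample_rate` (4 B), `payload_len` (8 B), so it starts at offset 4 + 8 = 12 and occupies 8 bytes.
Bytes at offsets 12..19: 25 70 E7 50 6E A1 6B 80.
Little-endian: lowest address holds the least-significant byte.
Reassemble most-significant byte first: 80 6B A1 6E 50 E7 70 25 → 0x806BA16E50E77025.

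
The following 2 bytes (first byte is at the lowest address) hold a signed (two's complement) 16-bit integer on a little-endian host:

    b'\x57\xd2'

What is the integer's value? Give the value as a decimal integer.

-11689

Little-endian stores the least-significant byte at the lowest address.
Reassemble most-significant byte first: D2 57 → 0xD257.
Top bit is set, so as a signed 16-bit value this is 0xD257 − 2^16 = -11689.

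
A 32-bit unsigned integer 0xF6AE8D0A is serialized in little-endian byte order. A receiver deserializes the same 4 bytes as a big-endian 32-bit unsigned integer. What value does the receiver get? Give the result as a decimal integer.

177057526

Stored little-endian, the bytes at ascending addresses are 0A 8D AE F6.
Read back as big-endian, the last byte is least significant, giving 0x0A8DAEF6.
0x0A8DAEF6 = 177057526.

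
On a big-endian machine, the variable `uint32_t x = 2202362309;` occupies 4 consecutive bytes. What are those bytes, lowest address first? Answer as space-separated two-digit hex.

83 45 61 C5

2202362309 in hexadecimal, padded to 32 bits, is 0x834561C5.
Split into bytes (most-significant first): 83 45 61 C5.
Big-endian: lowest address holds the most-significant byte.
So the memory order matches the most-significant-first order: 83 45 61 C5.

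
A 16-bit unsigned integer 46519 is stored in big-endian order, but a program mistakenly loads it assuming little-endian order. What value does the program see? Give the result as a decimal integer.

47029

46519 in 16-bit hexadecimal is 0xB5B7.
Stored big-endian, the bytes at ascending addresses are B5 B7.
Read back as little-endian, the first byte is least significant, giving 0xB7B5.
0xB7B5 = 47029.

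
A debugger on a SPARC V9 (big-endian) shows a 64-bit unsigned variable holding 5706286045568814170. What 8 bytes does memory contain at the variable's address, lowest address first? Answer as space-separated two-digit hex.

5706286045568814170 in hexadecimal, padded to 64 bits, is 0x4F30CCECDCE5CC5A.
Split into bytes (most-significant first): 4F 30 CC EC DC E5 CC 5A.
Big-endian stores the most-significant byte at the lowest address.
So the memory order matches the most-significant-first order: 4F 30 CC EC DC E5 CC 5A.

4F 30 CC EC DC E5 CC 5A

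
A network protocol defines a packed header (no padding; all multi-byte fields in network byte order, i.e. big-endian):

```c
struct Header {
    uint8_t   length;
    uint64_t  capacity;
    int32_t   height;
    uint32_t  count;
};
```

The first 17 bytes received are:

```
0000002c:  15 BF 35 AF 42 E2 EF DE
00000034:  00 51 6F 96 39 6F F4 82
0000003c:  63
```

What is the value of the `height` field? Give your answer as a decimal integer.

1366267449

`height` follows `length` (1 B), `capacity` (8 B), so it starts at offset 1 + 8 = 9 and occupies 4 bytes.
Bytes at offsets 9..12: 51 6F 96 39.
Big-endian: lowest address holds the most-significant byte.
The bytes are already most-significant first: 0x516F9639.
0x516F9639 = 1366267449.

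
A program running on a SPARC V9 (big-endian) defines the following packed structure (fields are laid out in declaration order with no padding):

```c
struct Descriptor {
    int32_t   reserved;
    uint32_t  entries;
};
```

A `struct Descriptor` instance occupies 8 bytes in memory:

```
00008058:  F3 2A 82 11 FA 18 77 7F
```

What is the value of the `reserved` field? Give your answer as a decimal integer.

-215317999

`reserved` is the first field, at byte offset 0, occupying 4 bytes.
Bytes at offsets 0..3: F3 2A 82 11.
Big-endian stores the most-significant byte at the lowest address.
The bytes are already most-significant first: 0xF32A8211.
Top bit is set, so as a signed 32-bit value this is 0xF32A8211 − 2^32 = -215317999.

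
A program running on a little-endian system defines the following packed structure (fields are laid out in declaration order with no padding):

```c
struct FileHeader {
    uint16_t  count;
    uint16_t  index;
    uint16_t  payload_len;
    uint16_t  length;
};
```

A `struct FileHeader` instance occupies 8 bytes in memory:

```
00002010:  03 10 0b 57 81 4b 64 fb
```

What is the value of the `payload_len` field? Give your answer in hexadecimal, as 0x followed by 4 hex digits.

0x4B81

`payload_len` follows `count` (2 B), `index` (2 B), so it starts at offset 2 + 2 = 4 and occupies 2 bytes.
Bytes at offsets 4..5: 81 4B.
Little-endian: lowest address holds the least-significant byte.
Reassemble most-significant byte first: 4B 81 → 0x4B81.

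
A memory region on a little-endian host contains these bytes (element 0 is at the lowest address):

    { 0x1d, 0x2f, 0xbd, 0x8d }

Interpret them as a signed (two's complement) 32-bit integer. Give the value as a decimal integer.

-1916981475

Little-endian stores the least-significant byte at the lowest address.
Reassemble most-significant byte first: 8D BD 2F 1D → 0x8DBD2F1D.
Top bit is set, so as a signed 32-bit value this is 0x8DBD2F1D − 2^32 = -1916981475.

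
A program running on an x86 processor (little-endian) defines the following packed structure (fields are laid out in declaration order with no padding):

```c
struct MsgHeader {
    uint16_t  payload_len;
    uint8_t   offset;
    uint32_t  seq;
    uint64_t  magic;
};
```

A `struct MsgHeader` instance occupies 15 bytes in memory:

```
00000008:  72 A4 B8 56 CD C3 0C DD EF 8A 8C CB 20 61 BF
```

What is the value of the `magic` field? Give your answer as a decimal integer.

13790339592593534941

`magic` follows `payload_len` (2 B), `offset` (1 B), `seq` (4 B), so it starts at offset 2 + 1 + 4 = 7 and occupies 8 bytes.
Bytes at offsets 7..14: DD EF 8A 8C CB 20 61 BF.
Little-endian: lowest address holds the least-significant byte.
Reassemble most-significant byte first: BF 61 20 CB 8C 8A EF DD → 0xBF6120CB8C8AEFDD.
0xBF6120CB8C8AEFDD = 13790339592593534941.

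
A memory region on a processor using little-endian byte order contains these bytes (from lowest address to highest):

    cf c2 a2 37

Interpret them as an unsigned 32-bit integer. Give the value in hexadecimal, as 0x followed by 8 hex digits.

In little-endian order the low byte comes first in memory.
Reassemble most-significant byte first: 37 A2 C2 CF → 0x37A2C2CF.

0x37A2C2CF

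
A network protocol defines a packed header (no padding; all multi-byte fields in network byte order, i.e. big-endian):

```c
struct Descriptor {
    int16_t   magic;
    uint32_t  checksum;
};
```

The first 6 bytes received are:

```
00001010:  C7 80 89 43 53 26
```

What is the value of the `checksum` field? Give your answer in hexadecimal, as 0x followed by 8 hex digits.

0x89435326

`checksum` follows `magic` (2 bytes), so it starts at byte offset 2 and occupies 4 bytes.
Bytes at offsets 2..5: 89 43 53 26.
Big-endian: lowest address holds the most-significant byte.
The bytes are already most-significant first: 0x89435326.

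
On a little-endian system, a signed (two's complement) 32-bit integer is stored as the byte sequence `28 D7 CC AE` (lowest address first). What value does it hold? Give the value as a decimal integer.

-1362307288

Little-endian stores the least-significant byte at the lowest address.
Reassemble most-significant byte first: AE CC D7 28 → 0xAECCD728.
Top bit is set, so as a signed 32-bit value this is 0xAECCD728 − 2^32 = -1362307288.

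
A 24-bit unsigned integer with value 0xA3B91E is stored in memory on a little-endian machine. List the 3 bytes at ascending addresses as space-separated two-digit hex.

1E B9 A3

Split into bytes (most-significant first): A3 B9 1E.
Little-endian: lowest address holds the least-significant byte.
So at ascending addresses the bytes are 1E B9 A3.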